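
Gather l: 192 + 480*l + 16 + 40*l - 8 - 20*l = 500*l + 200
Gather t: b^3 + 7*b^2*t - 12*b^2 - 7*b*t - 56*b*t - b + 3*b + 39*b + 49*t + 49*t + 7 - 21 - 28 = b^3 - 12*b^2 + 41*b + t*(7*b^2 - 63*b + 98) - 42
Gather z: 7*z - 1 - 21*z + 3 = 2 - 14*z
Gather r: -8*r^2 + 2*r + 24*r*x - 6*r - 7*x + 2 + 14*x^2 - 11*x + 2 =-8*r^2 + r*(24*x - 4) + 14*x^2 - 18*x + 4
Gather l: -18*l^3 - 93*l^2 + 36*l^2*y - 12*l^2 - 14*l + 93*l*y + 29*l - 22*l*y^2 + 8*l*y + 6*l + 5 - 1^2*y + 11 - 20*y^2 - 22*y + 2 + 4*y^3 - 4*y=-18*l^3 + l^2*(36*y - 105) + l*(-22*y^2 + 101*y + 21) + 4*y^3 - 20*y^2 - 27*y + 18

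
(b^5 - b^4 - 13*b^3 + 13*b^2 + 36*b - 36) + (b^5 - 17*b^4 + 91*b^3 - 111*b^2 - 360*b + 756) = 2*b^5 - 18*b^4 + 78*b^3 - 98*b^2 - 324*b + 720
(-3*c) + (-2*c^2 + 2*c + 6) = -2*c^2 - c + 6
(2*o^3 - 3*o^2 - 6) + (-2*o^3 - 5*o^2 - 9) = -8*o^2 - 15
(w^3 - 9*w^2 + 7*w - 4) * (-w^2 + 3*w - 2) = -w^5 + 12*w^4 - 36*w^3 + 43*w^2 - 26*w + 8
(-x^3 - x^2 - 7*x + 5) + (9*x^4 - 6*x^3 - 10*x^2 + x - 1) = 9*x^4 - 7*x^3 - 11*x^2 - 6*x + 4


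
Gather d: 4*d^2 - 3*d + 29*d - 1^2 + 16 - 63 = 4*d^2 + 26*d - 48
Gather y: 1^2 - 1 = 0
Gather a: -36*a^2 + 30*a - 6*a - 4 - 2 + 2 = -36*a^2 + 24*a - 4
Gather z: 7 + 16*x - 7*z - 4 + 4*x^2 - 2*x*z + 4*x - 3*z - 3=4*x^2 + 20*x + z*(-2*x - 10)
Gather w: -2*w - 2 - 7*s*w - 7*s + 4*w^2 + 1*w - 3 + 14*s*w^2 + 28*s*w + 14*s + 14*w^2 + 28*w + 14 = 7*s + w^2*(14*s + 18) + w*(21*s + 27) + 9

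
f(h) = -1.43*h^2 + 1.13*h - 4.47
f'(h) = 1.13 - 2.86*h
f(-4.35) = -36.44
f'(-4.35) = 13.57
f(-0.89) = -6.61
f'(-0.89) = 3.68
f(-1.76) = -10.89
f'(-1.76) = 6.16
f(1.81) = -7.11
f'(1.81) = -4.05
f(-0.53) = -5.47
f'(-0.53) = 2.65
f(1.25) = -5.29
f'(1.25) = -2.44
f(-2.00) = -12.45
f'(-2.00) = 6.85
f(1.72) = -6.76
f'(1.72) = -3.79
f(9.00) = -110.13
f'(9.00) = -24.61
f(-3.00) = -20.73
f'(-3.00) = 9.71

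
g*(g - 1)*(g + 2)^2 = g^4 + 3*g^3 - 4*g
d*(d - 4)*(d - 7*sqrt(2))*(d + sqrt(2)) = d^4 - 6*sqrt(2)*d^3 - 4*d^3 - 14*d^2 + 24*sqrt(2)*d^2 + 56*d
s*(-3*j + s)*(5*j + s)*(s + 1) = -15*j^2*s^2 - 15*j^2*s + 2*j*s^3 + 2*j*s^2 + s^4 + s^3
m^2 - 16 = (m - 4)*(m + 4)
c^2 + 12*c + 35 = (c + 5)*(c + 7)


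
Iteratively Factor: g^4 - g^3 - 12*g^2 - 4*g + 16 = (g - 1)*(g^3 - 12*g - 16) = (g - 1)*(g + 2)*(g^2 - 2*g - 8) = (g - 4)*(g - 1)*(g + 2)*(g + 2)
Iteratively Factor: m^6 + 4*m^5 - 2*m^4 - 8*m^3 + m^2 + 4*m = (m - 1)*(m^5 + 5*m^4 + 3*m^3 - 5*m^2 - 4*m) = m*(m - 1)*(m^4 + 5*m^3 + 3*m^2 - 5*m - 4) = m*(m - 1)*(m + 1)*(m^3 + 4*m^2 - m - 4) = m*(m - 1)*(m + 1)*(m + 4)*(m^2 - 1) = m*(m - 1)*(m + 1)^2*(m + 4)*(m - 1)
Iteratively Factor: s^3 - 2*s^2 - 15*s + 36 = (s - 3)*(s^2 + s - 12) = (s - 3)*(s + 4)*(s - 3)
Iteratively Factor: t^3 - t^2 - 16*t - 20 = (t - 5)*(t^2 + 4*t + 4) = (t - 5)*(t + 2)*(t + 2)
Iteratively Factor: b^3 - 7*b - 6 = (b + 2)*(b^2 - 2*b - 3) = (b - 3)*(b + 2)*(b + 1)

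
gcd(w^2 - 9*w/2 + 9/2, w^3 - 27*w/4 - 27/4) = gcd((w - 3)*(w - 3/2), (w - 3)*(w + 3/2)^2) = w - 3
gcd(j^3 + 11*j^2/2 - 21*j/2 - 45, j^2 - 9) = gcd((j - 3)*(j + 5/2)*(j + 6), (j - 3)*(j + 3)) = j - 3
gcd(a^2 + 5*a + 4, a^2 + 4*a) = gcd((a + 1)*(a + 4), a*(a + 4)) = a + 4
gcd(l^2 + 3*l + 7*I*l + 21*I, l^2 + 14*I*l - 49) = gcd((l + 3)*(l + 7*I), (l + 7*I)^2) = l + 7*I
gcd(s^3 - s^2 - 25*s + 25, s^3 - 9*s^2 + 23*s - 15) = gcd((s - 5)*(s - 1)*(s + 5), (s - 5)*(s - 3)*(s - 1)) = s^2 - 6*s + 5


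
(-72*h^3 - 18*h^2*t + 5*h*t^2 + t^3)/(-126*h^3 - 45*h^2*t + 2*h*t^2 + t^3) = (-4*h + t)/(-7*h + t)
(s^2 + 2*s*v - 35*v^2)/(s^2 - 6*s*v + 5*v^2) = (s + 7*v)/(s - v)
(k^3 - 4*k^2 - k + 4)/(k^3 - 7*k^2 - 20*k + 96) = (k^3 - 4*k^2 - k + 4)/(k^3 - 7*k^2 - 20*k + 96)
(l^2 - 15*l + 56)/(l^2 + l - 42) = (l^2 - 15*l + 56)/(l^2 + l - 42)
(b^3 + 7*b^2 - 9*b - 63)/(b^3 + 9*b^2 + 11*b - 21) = (b - 3)/(b - 1)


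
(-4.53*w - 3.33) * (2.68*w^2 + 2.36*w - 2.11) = -12.1404*w^3 - 19.6152*w^2 + 1.6995*w + 7.0263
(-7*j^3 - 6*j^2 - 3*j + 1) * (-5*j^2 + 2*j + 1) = 35*j^5 + 16*j^4 - 4*j^3 - 17*j^2 - j + 1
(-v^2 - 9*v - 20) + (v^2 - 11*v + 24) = 4 - 20*v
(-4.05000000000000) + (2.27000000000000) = -1.78000000000000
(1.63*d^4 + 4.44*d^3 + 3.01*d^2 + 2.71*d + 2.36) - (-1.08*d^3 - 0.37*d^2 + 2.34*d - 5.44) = 1.63*d^4 + 5.52*d^3 + 3.38*d^2 + 0.37*d + 7.8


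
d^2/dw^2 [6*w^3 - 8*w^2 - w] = 36*w - 16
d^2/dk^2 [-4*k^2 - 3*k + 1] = -8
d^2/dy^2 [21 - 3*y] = 0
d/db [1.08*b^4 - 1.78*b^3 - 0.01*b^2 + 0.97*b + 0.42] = 4.32*b^3 - 5.34*b^2 - 0.02*b + 0.97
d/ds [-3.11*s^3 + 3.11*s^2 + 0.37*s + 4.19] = -9.33*s^2 + 6.22*s + 0.37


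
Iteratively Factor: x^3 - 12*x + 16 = (x - 2)*(x^2 + 2*x - 8) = (x - 2)*(x + 4)*(x - 2)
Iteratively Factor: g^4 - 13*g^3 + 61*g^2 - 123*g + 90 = (g - 3)*(g^3 - 10*g^2 + 31*g - 30) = (g - 5)*(g - 3)*(g^2 - 5*g + 6) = (g - 5)*(g - 3)*(g - 2)*(g - 3)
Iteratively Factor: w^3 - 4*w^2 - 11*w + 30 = (w + 3)*(w^2 - 7*w + 10) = (w - 2)*(w + 3)*(w - 5)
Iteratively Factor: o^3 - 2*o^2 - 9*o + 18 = (o + 3)*(o^2 - 5*o + 6) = (o - 2)*(o + 3)*(o - 3)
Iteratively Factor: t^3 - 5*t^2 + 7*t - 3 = (t - 1)*(t^2 - 4*t + 3) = (t - 3)*(t - 1)*(t - 1)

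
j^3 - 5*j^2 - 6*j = j*(j - 6)*(j + 1)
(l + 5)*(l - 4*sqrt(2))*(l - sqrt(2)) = l^3 - 5*sqrt(2)*l^2 + 5*l^2 - 25*sqrt(2)*l + 8*l + 40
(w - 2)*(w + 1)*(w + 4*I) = w^3 - w^2 + 4*I*w^2 - 2*w - 4*I*w - 8*I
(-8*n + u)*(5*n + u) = -40*n^2 - 3*n*u + u^2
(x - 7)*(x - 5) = x^2 - 12*x + 35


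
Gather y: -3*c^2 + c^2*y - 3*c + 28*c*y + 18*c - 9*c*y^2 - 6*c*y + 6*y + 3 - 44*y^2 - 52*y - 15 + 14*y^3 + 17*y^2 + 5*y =-3*c^2 + 15*c + 14*y^3 + y^2*(-9*c - 27) + y*(c^2 + 22*c - 41) - 12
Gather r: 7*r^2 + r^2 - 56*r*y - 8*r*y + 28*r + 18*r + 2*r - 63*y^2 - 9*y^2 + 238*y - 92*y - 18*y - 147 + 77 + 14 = 8*r^2 + r*(48 - 64*y) - 72*y^2 + 128*y - 56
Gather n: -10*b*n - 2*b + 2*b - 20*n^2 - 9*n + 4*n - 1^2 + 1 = -20*n^2 + n*(-10*b - 5)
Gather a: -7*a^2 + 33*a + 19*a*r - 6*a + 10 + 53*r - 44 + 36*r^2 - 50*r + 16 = -7*a^2 + a*(19*r + 27) + 36*r^2 + 3*r - 18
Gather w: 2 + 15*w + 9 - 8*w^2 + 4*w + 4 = -8*w^2 + 19*w + 15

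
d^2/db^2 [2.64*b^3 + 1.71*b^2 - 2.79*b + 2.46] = 15.84*b + 3.42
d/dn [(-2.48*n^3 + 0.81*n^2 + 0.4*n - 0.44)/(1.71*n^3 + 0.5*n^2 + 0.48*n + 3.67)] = (1.77635683940025e-15*n^5 - 2.6251*n^4 - 3.7488*n^3 - 24.8588*n^2 + 6.3854*n + 1.6792)/(2.9241*n^6 + 1.71*n^5 + 1.8916*n^4 + 13.0314*n^3 + 3.9004*n^2 + 3.5232*n + 13.4689)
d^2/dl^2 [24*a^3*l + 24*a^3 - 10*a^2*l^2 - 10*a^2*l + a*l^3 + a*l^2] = 2*a*(-10*a + 3*l + 1)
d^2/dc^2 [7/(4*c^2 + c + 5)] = 14*(-16*c^2 - 4*c + (8*c + 1)^2 - 20)/(4*c^2 + c + 5)^3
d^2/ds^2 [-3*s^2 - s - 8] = -6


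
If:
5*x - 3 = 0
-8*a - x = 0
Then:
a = -3/40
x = 3/5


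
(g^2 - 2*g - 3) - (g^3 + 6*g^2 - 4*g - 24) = -g^3 - 5*g^2 + 2*g + 21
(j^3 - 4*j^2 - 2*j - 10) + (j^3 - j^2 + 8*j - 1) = 2*j^3 - 5*j^2 + 6*j - 11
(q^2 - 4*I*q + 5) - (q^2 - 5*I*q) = I*q + 5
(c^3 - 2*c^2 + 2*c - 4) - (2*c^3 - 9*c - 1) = -c^3 - 2*c^2 + 11*c - 3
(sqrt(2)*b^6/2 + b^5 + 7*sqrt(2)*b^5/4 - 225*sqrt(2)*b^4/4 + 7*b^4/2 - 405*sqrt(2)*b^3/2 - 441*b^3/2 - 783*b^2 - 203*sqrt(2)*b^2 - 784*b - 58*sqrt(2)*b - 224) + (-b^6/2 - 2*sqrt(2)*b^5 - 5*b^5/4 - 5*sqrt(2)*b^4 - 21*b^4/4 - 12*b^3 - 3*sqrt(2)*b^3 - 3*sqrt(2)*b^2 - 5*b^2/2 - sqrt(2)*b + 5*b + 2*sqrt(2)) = -b^6/2 + sqrt(2)*b^6/2 - sqrt(2)*b^5/4 - b^5/4 - 245*sqrt(2)*b^4/4 - 7*b^4/4 - 411*sqrt(2)*b^3/2 - 465*b^3/2 - 1571*b^2/2 - 206*sqrt(2)*b^2 - 779*b - 59*sqrt(2)*b - 224 + 2*sqrt(2)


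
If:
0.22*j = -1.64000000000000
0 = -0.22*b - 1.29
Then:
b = -5.86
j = -7.45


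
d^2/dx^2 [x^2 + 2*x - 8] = 2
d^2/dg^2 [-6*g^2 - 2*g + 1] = -12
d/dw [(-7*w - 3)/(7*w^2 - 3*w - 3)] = (49*w^2 + 42*w + 12)/(49*w^4 - 42*w^3 - 33*w^2 + 18*w + 9)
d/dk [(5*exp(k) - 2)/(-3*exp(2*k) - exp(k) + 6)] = ((5*exp(k) - 2)*(6*exp(k) + 1) - 15*exp(2*k) - 5*exp(k) + 30)*exp(k)/(3*exp(2*k) + exp(k) - 6)^2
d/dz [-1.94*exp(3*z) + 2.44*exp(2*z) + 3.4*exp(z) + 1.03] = (-5.82*exp(2*z) + 4.88*exp(z) + 3.4)*exp(z)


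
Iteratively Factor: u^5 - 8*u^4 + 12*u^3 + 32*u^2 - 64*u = (u)*(u^4 - 8*u^3 + 12*u^2 + 32*u - 64) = u*(u - 4)*(u^3 - 4*u^2 - 4*u + 16) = u*(u - 4)*(u - 2)*(u^2 - 2*u - 8) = u*(u - 4)*(u - 2)*(u + 2)*(u - 4)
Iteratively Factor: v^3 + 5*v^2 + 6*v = (v + 2)*(v^2 + 3*v) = (v + 2)*(v + 3)*(v)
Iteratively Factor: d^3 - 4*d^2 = (d - 4)*(d^2) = d*(d - 4)*(d)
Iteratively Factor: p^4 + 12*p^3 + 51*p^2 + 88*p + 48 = (p + 1)*(p^3 + 11*p^2 + 40*p + 48) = (p + 1)*(p + 4)*(p^2 + 7*p + 12) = (p + 1)*(p + 3)*(p + 4)*(p + 4)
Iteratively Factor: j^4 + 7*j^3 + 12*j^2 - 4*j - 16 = (j - 1)*(j^3 + 8*j^2 + 20*j + 16) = (j - 1)*(j + 2)*(j^2 + 6*j + 8) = (j - 1)*(j + 2)^2*(j + 4)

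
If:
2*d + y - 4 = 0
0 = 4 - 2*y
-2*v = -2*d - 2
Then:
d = 1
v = 2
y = 2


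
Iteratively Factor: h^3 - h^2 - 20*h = (h - 5)*(h^2 + 4*h) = h*(h - 5)*(h + 4)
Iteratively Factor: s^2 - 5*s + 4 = (s - 4)*(s - 1)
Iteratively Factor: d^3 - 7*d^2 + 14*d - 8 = (d - 2)*(d^2 - 5*d + 4) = (d - 4)*(d - 2)*(d - 1)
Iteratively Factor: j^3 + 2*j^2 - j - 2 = (j + 1)*(j^2 + j - 2) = (j - 1)*(j + 1)*(j + 2)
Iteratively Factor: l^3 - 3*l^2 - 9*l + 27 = (l + 3)*(l^2 - 6*l + 9) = (l - 3)*(l + 3)*(l - 3)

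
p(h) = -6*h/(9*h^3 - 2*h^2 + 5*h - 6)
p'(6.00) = 0.01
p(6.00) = -0.02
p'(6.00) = 0.01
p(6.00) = -0.02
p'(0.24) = 1.60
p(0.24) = 0.30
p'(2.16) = 0.14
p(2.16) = -0.15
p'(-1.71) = -0.13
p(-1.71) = -0.16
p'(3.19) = 0.04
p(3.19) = -0.07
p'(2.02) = 0.18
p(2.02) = -0.17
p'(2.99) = 0.05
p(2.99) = -0.08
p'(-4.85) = -0.01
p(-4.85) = -0.03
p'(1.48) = 0.52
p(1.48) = -0.34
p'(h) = -6*h*(-27*h^2 + 4*h - 5)/(9*h^3 - 2*h^2 + 5*h - 6)^2 - 6/(9*h^3 - 2*h^2 + 5*h - 6)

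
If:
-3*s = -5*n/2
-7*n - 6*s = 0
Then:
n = 0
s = 0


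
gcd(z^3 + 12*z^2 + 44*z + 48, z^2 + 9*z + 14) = z + 2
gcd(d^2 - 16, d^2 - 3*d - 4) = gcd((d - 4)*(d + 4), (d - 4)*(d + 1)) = d - 4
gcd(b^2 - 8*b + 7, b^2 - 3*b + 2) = b - 1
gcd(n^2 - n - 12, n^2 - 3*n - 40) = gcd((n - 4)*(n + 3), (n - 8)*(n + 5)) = 1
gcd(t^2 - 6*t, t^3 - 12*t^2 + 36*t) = t^2 - 6*t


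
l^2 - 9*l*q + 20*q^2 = (l - 5*q)*(l - 4*q)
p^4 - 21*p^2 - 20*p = p*(p - 5)*(p + 1)*(p + 4)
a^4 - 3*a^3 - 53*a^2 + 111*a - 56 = (a - 8)*(a - 1)^2*(a + 7)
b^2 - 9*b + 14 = (b - 7)*(b - 2)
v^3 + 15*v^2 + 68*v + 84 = (v + 2)*(v + 6)*(v + 7)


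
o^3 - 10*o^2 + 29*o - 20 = (o - 5)*(o - 4)*(o - 1)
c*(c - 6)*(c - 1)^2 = c^4 - 8*c^3 + 13*c^2 - 6*c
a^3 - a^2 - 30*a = a*(a - 6)*(a + 5)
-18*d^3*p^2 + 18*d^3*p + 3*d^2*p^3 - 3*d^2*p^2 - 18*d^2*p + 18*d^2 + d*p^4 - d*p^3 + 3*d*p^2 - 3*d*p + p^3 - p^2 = (-3*d + p)*(6*d + p)*(p - 1)*(d*p + 1)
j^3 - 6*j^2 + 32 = (j - 4)^2*(j + 2)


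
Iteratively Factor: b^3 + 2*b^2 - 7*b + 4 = (b + 4)*(b^2 - 2*b + 1) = (b - 1)*(b + 4)*(b - 1)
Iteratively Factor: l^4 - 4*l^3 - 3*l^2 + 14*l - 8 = (l - 1)*(l^3 - 3*l^2 - 6*l + 8) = (l - 1)*(l + 2)*(l^2 - 5*l + 4) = (l - 1)^2*(l + 2)*(l - 4)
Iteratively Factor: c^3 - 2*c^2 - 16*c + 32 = (c - 4)*(c^2 + 2*c - 8) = (c - 4)*(c - 2)*(c + 4)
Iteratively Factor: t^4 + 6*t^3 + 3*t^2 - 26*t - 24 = (t + 4)*(t^3 + 2*t^2 - 5*t - 6) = (t - 2)*(t + 4)*(t^2 + 4*t + 3) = (t - 2)*(t + 1)*(t + 4)*(t + 3)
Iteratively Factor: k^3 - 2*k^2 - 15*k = (k + 3)*(k^2 - 5*k) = (k - 5)*(k + 3)*(k)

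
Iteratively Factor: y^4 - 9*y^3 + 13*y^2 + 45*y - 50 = (y - 5)*(y^3 - 4*y^2 - 7*y + 10) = (y - 5)*(y + 2)*(y^2 - 6*y + 5) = (y - 5)*(y - 1)*(y + 2)*(y - 5)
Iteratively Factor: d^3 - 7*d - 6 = (d - 3)*(d^2 + 3*d + 2) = (d - 3)*(d + 2)*(d + 1)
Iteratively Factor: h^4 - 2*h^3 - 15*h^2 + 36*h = (h - 3)*(h^3 + h^2 - 12*h) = (h - 3)^2*(h^2 + 4*h) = h*(h - 3)^2*(h + 4)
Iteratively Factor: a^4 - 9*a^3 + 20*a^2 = (a - 5)*(a^3 - 4*a^2) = a*(a - 5)*(a^2 - 4*a) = a^2*(a - 5)*(a - 4)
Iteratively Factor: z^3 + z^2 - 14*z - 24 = (z + 3)*(z^2 - 2*z - 8) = (z + 2)*(z + 3)*(z - 4)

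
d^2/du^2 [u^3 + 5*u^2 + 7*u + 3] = 6*u + 10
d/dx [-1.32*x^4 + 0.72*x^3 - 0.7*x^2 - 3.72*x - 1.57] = -5.28*x^3 + 2.16*x^2 - 1.4*x - 3.72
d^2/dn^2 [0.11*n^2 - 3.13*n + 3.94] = 0.220000000000000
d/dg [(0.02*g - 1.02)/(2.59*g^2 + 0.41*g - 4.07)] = (-0.0518*g^2 + 5.2836*g + 0.3368)/(6.7081*g^4 + 2.1238*g^3 - 20.9145*g^2 - 3.3374*g + 16.5649)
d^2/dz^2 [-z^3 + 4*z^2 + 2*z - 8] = 8 - 6*z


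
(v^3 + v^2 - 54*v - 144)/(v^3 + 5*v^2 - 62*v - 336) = (v + 3)/(v + 7)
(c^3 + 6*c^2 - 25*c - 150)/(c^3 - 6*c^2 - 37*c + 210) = (c + 5)/(c - 7)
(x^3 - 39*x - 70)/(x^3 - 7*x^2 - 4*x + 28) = (x + 5)/(x - 2)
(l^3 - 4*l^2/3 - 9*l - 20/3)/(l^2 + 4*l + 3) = (3*l^2 - 7*l - 20)/(3*(l + 3))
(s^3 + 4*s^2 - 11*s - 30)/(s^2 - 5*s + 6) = (s^2 + 7*s + 10)/(s - 2)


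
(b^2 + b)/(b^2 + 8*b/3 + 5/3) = 3*b/(3*b + 5)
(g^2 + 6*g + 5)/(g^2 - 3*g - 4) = (g + 5)/(g - 4)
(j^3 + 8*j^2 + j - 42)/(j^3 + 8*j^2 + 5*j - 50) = (j^2 + 10*j + 21)/(j^2 + 10*j + 25)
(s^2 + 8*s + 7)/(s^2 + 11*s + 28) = (s + 1)/(s + 4)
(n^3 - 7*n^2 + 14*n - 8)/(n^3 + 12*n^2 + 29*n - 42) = (n^2 - 6*n + 8)/(n^2 + 13*n + 42)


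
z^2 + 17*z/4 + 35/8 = (z + 7/4)*(z + 5/2)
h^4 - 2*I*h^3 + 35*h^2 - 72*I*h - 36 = (h - 6*I)*(h - I)^2*(h + 6*I)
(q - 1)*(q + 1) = q^2 - 1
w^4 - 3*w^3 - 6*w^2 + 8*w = w*(w - 4)*(w - 1)*(w + 2)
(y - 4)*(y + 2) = y^2 - 2*y - 8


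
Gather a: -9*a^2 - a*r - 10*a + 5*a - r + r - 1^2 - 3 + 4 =-9*a^2 + a*(-r - 5)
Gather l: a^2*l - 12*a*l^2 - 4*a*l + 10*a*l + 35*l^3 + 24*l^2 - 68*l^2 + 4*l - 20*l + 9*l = 35*l^3 + l^2*(-12*a - 44) + l*(a^2 + 6*a - 7)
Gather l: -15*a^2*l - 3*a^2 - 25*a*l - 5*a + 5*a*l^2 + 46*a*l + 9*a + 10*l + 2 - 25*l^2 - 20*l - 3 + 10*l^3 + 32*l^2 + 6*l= -3*a^2 + 4*a + 10*l^3 + l^2*(5*a + 7) + l*(-15*a^2 + 21*a - 4) - 1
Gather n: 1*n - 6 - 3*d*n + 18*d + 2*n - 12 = 18*d + n*(3 - 3*d) - 18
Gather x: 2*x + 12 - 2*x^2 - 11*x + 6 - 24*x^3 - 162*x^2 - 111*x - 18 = -24*x^3 - 164*x^2 - 120*x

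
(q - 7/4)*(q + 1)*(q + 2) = q^3 + 5*q^2/4 - 13*q/4 - 7/2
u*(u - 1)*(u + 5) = u^3 + 4*u^2 - 5*u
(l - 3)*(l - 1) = l^2 - 4*l + 3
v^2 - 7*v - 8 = (v - 8)*(v + 1)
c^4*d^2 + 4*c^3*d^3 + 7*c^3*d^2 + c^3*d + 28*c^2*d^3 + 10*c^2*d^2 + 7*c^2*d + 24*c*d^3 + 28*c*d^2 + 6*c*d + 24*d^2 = (c + 6)*(c + 4*d)*(c*d + 1)*(c*d + d)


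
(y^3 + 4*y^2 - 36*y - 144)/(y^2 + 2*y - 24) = (y^2 - 2*y - 24)/(y - 4)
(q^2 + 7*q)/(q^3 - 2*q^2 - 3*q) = (q + 7)/(q^2 - 2*q - 3)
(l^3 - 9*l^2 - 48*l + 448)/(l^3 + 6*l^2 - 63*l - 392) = (l - 8)/(l + 7)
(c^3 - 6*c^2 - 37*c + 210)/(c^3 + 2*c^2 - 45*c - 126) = (c - 5)/(c + 3)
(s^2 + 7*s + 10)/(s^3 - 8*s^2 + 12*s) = (s^2 + 7*s + 10)/(s*(s^2 - 8*s + 12))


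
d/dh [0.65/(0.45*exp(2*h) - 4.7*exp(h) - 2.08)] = (3.055 - 0.585*exp(h))*exp(h)/(-0.45*exp(2*h) + 4.7*exp(h) + 2.08)^2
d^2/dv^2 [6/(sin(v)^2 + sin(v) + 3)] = 6*(-4*sin(v)^4 - 3*sin(v)^3 + 17*sin(v)^2 + 9*sin(v) - 4)/(sin(v)^2 + sin(v) + 3)^3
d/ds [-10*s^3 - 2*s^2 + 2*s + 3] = -30*s^2 - 4*s + 2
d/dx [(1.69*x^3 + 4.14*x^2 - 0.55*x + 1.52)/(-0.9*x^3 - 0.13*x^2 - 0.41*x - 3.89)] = (-8.88178419700125e-16*x^5 + 3.5063*x^4 - 2.3758*x^3 - 17.3872*x^2 - 31.814*x + 2.7627)/(0.81*x^6 + 0.234*x^5 + 0.7549*x^4 + 7.1086*x^3 + 1.1795*x^2 + 3.1898*x + 15.1321)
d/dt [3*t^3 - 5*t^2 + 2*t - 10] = 9*t^2 - 10*t + 2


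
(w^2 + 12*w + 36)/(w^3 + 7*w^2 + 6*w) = (w + 6)/(w*(w + 1))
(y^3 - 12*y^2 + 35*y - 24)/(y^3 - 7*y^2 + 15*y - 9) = (y - 8)/(y - 3)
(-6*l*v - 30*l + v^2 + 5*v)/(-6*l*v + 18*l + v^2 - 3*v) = (v + 5)/(v - 3)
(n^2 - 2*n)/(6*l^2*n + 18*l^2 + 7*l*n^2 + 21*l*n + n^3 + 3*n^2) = n*(n - 2)/(6*l^2*n + 18*l^2 + 7*l*n^2 + 21*l*n + n^3 + 3*n^2)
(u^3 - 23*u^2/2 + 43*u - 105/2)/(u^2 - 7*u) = (2*u^3 - 23*u^2 + 86*u - 105)/(2*u*(u - 7))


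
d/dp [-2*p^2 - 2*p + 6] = -4*p - 2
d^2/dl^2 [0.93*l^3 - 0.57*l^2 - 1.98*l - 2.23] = 5.58*l - 1.14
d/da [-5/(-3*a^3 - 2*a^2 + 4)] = 5*a*(-9*a - 4)/(3*a^3 + 2*a^2 - 4)^2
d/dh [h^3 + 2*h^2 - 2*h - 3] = 3*h^2 + 4*h - 2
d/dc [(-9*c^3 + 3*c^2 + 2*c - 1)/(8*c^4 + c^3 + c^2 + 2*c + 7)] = 2*(36*c^6 - 24*c^5 - 30*c^4 - 4*c^3 - 91*c^2 + 22*c + 8)/(64*c^8 + 16*c^7 + 17*c^6 + 34*c^5 + 117*c^4 + 18*c^3 + 18*c^2 + 28*c + 49)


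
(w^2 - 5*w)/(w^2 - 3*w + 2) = w*(w - 5)/(w^2 - 3*w + 2)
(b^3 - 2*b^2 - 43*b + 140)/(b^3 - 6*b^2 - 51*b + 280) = (b - 4)/(b - 8)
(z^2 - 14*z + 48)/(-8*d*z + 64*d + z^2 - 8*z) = (z - 6)/(-8*d + z)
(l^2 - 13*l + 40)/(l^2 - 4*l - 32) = (l - 5)/(l + 4)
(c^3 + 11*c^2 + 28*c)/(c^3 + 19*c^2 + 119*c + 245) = c*(c + 4)/(c^2 + 12*c + 35)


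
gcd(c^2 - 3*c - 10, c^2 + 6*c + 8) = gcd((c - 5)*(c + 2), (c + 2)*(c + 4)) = c + 2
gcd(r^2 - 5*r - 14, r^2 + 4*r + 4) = r + 2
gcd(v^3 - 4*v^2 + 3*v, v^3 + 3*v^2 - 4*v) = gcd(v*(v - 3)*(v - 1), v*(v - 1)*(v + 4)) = v^2 - v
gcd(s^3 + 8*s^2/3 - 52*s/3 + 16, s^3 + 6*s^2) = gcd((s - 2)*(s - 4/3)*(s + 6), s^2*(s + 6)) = s + 6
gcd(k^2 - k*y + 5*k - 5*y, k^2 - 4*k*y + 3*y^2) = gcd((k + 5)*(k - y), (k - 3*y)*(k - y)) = -k + y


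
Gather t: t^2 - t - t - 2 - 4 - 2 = t^2 - 2*t - 8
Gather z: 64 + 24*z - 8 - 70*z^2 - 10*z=-70*z^2 + 14*z + 56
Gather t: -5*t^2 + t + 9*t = -5*t^2 + 10*t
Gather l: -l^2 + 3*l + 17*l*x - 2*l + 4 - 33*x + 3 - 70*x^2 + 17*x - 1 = -l^2 + l*(17*x + 1) - 70*x^2 - 16*x + 6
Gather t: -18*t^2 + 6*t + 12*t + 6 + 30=-18*t^2 + 18*t + 36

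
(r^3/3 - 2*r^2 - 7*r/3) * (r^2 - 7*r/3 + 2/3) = r^5/3 - 25*r^4/9 + 23*r^3/9 + 37*r^2/9 - 14*r/9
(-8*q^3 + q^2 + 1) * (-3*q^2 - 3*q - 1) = 24*q^5 + 21*q^4 + 5*q^3 - 4*q^2 - 3*q - 1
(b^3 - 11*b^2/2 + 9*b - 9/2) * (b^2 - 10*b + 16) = b^5 - 31*b^4/2 + 80*b^3 - 365*b^2/2 + 189*b - 72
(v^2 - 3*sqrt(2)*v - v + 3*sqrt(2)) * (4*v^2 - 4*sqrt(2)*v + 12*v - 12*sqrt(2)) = 4*v^4 - 16*sqrt(2)*v^3 + 8*v^3 - 32*sqrt(2)*v^2 + 12*v^2 + 48*v + 48*sqrt(2)*v - 72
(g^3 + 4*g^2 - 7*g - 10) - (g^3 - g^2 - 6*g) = 5*g^2 - g - 10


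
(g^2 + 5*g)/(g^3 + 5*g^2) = 1/g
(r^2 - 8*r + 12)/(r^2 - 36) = (r - 2)/(r + 6)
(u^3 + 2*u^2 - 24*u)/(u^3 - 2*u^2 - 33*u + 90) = u*(u - 4)/(u^2 - 8*u + 15)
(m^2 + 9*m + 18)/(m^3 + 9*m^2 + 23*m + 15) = (m + 6)/(m^2 + 6*m + 5)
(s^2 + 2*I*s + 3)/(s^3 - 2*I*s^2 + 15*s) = (s - I)/(s*(s - 5*I))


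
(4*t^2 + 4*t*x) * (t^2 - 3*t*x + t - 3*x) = 4*t^4 - 8*t^3*x + 4*t^3 - 12*t^2*x^2 - 8*t^2*x - 12*t*x^2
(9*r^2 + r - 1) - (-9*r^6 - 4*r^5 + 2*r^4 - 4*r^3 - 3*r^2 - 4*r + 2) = 9*r^6 + 4*r^5 - 2*r^4 + 4*r^3 + 12*r^2 + 5*r - 3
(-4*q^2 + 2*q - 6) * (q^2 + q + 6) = -4*q^4 - 2*q^3 - 28*q^2 + 6*q - 36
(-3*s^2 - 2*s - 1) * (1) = -3*s^2 - 2*s - 1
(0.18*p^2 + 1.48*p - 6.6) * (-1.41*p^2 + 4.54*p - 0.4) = -0.2538*p^4 - 1.2696*p^3 + 15.9532*p^2 - 30.556*p + 2.64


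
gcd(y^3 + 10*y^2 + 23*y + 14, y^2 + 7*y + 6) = y + 1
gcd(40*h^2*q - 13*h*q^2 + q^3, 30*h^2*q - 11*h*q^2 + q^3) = -5*h*q + q^2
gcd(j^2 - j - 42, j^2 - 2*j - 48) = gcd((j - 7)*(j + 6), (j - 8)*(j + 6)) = j + 6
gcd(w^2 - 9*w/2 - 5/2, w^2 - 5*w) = w - 5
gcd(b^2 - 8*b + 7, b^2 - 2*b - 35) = b - 7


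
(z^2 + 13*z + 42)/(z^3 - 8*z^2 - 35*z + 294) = (z + 7)/(z^2 - 14*z + 49)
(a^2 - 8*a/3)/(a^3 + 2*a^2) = (a - 8/3)/(a*(a + 2))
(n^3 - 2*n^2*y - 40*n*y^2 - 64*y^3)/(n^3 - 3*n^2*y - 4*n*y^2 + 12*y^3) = (n^2 - 4*n*y - 32*y^2)/(n^2 - 5*n*y + 6*y^2)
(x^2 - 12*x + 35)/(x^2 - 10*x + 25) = (x - 7)/(x - 5)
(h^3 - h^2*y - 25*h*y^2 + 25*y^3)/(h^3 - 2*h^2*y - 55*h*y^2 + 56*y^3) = (-h^2 + 25*y^2)/(-h^2 + h*y + 56*y^2)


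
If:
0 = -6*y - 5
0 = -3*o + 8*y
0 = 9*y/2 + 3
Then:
No Solution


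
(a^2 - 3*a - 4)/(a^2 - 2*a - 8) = (a + 1)/(a + 2)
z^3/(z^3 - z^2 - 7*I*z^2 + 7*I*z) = z^2/(z^2 - z - 7*I*z + 7*I)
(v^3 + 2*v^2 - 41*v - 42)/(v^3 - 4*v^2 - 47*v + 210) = (v + 1)/(v - 5)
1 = 1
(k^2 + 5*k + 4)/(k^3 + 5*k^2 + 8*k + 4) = (k + 4)/(k^2 + 4*k + 4)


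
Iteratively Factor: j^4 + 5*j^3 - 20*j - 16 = (j + 4)*(j^3 + j^2 - 4*j - 4) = (j + 2)*(j + 4)*(j^2 - j - 2) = (j + 1)*(j + 2)*(j + 4)*(j - 2)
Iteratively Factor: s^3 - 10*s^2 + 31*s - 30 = (s - 5)*(s^2 - 5*s + 6) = (s - 5)*(s - 2)*(s - 3)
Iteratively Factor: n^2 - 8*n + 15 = (n - 5)*(n - 3)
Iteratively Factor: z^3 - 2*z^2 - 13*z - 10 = (z + 2)*(z^2 - 4*z - 5) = (z + 1)*(z + 2)*(z - 5)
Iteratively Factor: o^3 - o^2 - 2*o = (o - 2)*(o^2 + o) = o*(o - 2)*(o + 1)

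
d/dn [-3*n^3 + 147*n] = 147 - 9*n^2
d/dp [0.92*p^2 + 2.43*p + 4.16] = 1.84*p + 2.43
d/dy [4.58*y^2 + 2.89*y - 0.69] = 9.16*y + 2.89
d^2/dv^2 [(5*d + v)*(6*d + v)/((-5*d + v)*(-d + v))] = 2*d*(1285*d^3 - 705*d^2*v + 75*d*v^2 + 17*v^3)/(125*d^6 - 450*d^5*v + 615*d^4*v^2 - 396*d^3*v^3 + 123*d^2*v^4 - 18*d*v^5 + v^6)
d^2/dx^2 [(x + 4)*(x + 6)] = 2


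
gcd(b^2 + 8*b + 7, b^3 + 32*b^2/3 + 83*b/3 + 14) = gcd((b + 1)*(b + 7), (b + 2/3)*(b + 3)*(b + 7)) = b + 7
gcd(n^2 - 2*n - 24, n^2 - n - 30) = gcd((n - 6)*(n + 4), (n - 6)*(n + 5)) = n - 6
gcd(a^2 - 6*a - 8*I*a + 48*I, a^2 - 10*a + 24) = a - 6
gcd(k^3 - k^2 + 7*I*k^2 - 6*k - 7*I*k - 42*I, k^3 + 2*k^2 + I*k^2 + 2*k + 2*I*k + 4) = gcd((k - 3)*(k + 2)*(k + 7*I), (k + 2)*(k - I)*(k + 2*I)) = k + 2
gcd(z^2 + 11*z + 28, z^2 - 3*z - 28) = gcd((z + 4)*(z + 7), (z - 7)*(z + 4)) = z + 4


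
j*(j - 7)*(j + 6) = j^3 - j^2 - 42*j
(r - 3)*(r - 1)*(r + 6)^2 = r^4 + 8*r^3 - 9*r^2 - 108*r + 108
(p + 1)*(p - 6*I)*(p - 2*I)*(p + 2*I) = p^4 + p^3 - 6*I*p^3 + 4*p^2 - 6*I*p^2 + 4*p - 24*I*p - 24*I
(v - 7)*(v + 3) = v^2 - 4*v - 21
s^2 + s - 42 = (s - 6)*(s + 7)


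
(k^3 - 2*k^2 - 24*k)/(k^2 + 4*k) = k - 6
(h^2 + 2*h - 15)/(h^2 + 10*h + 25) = (h - 3)/(h + 5)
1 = 1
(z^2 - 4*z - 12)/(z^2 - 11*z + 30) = (z + 2)/(z - 5)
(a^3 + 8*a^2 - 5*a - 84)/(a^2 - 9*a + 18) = (a^2 + 11*a + 28)/(a - 6)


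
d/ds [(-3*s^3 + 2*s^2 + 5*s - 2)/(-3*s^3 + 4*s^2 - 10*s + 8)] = 2*(-3*s^4 + 45*s^3 - 65*s^2 + 24*s + 10)/(9*s^6 - 24*s^5 + 76*s^4 - 128*s^3 + 164*s^2 - 160*s + 64)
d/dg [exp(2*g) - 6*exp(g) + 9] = 2*(exp(g) - 3)*exp(g)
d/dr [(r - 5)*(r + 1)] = 2*r - 4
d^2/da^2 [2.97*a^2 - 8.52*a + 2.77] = 5.94000000000000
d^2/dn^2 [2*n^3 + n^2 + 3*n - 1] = 12*n + 2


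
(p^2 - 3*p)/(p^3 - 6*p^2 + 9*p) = 1/(p - 3)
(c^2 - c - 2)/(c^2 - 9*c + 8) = (c^2 - c - 2)/(c^2 - 9*c + 8)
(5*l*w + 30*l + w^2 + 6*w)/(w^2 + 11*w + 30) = (5*l + w)/(w + 5)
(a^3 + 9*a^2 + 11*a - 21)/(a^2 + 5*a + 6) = (a^2 + 6*a - 7)/(a + 2)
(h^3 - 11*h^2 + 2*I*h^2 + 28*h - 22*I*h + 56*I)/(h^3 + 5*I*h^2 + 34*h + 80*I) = (h^2 - 11*h + 28)/(h^2 + 3*I*h + 40)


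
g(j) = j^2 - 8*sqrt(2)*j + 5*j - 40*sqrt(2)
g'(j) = 2*j - 8*sqrt(2) + 5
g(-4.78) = -3.54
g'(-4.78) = -15.87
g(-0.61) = -52.35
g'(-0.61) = -7.53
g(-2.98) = -28.87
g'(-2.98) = -12.27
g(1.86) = -64.85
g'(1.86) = -2.59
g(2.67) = -66.30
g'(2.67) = -0.97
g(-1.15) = -47.99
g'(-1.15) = -8.61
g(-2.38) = -35.88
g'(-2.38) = -11.07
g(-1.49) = -44.94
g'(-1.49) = -9.29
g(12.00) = 11.67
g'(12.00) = 17.69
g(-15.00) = 263.14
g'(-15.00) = -36.31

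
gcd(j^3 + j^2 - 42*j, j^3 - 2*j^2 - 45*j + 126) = j^2 + j - 42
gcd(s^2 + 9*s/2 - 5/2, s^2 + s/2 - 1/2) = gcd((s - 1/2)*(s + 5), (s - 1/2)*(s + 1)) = s - 1/2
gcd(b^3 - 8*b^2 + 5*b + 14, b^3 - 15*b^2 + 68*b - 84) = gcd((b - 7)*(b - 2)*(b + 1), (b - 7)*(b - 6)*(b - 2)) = b^2 - 9*b + 14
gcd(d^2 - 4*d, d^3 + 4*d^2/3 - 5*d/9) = d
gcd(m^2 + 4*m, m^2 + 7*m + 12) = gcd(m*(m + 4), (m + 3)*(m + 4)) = m + 4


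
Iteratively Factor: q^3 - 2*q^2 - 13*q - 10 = (q + 2)*(q^2 - 4*q - 5) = (q - 5)*(q + 2)*(q + 1)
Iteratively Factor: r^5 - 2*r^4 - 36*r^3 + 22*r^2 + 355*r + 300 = (r - 5)*(r^4 + 3*r^3 - 21*r^2 - 83*r - 60) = (r - 5)*(r + 4)*(r^3 - r^2 - 17*r - 15) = (r - 5)^2*(r + 4)*(r^2 + 4*r + 3) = (r - 5)^2*(r + 1)*(r + 4)*(r + 3)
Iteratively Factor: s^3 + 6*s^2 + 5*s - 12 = (s + 3)*(s^2 + 3*s - 4) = (s - 1)*(s + 3)*(s + 4)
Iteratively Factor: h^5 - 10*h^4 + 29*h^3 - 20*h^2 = (h)*(h^4 - 10*h^3 + 29*h^2 - 20*h) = h*(h - 1)*(h^3 - 9*h^2 + 20*h) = h*(h - 4)*(h - 1)*(h^2 - 5*h) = h*(h - 5)*(h - 4)*(h - 1)*(h)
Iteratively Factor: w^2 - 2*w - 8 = (w + 2)*(w - 4)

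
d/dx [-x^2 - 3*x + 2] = -2*x - 3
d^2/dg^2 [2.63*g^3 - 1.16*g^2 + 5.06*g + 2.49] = 15.78*g - 2.32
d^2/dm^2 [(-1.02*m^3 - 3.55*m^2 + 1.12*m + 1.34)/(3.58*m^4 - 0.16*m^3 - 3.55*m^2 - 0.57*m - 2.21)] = (-26.145456*m^9 - 272.98932*m^8 + 106.673976*m^7 + 214.818236000001*m^6 - 388.311288*m^5 - 956.414376*m^4 + 253.77273*m^3 + 383.926494*m^2 - 69.186456*m - 57.654046)/(45.882712*m^12 - 6.151872*m^11 - 136.219716*m^10 - 9.7195*m^9 + 52.064454*m^8 + 44.967132*m^7 + 125.159603*m^6 - 2.179551*m^5 - 35.768838*m^4 - 29.361171*m^3 - 54.169752*m^2 - 8.351811*m - 10.793861)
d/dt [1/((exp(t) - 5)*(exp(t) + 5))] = -2*exp(2*t)/(exp(4*t) - 50*exp(2*t) + 625)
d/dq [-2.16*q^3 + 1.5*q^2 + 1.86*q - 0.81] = -6.48*q^2 + 3.0*q + 1.86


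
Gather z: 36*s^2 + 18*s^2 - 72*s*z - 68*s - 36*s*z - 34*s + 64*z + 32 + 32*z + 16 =54*s^2 - 102*s + z*(96 - 108*s) + 48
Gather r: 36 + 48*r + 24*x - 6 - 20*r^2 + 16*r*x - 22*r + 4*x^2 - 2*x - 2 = -20*r^2 + r*(16*x + 26) + 4*x^2 + 22*x + 28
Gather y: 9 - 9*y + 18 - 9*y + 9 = 36 - 18*y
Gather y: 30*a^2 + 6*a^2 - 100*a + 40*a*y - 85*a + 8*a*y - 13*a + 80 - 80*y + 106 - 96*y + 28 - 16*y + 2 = 36*a^2 - 198*a + y*(48*a - 192) + 216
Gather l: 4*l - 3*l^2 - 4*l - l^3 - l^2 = -l^3 - 4*l^2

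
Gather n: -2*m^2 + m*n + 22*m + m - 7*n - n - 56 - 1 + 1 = -2*m^2 + 23*m + n*(m - 8) - 56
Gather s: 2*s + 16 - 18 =2*s - 2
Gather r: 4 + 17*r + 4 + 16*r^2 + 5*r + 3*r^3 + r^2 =3*r^3 + 17*r^2 + 22*r + 8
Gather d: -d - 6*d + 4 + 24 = 28 - 7*d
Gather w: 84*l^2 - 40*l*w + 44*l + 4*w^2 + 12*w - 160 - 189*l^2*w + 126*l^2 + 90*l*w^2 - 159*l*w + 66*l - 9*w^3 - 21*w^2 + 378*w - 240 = 210*l^2 + 110*l - 9*w^3 + w^2*(90*l - 17) + w*(-189*l^2 - 199*l + 390) - 400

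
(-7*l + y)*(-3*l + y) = 21*l^2 - 10*l*y + y^2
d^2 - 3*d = d*(d - 3)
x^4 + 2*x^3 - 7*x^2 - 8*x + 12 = (x - 2)*(x - 1)*(x + 2)*(x + 3)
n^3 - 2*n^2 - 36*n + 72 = (n - 6)*(n - 2)*(n + 6)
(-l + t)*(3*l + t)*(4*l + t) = -12*l^3 + 5*l^2*t + 6*l*t^2 + t^3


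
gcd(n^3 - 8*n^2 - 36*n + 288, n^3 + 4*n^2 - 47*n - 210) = n + 6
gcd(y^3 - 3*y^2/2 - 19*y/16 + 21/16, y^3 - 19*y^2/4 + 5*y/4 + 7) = y^2 - 3*y/4 - 7/4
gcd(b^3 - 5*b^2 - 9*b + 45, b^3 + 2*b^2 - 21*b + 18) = b - 3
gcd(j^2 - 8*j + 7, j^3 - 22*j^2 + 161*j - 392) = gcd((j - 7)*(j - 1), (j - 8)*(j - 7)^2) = j - 7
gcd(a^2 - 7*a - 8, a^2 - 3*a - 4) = a + 1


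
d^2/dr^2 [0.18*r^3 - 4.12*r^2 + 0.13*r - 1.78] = 1.08*r - 8.24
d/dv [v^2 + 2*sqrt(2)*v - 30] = 2*v + 2*sqrt(2)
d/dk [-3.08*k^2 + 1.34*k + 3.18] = 1.34 - 6.16*k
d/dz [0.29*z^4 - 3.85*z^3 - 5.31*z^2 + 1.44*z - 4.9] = 1.16*z^3 - 11.55*z^2 - 10.62*z + 1.44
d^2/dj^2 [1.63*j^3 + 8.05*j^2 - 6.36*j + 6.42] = 9.78*j + 16.1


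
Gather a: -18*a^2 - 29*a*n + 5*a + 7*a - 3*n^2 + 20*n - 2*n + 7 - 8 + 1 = -18*a^2 + a*(12 - 29*n) - 3*n^2 + 18*n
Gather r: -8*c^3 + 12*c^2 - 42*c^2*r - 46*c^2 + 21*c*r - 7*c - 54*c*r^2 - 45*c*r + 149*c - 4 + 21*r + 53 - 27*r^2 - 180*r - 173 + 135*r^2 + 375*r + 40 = -8*c^3 - 34*c^2 + 142*c + r^2*(108 - 54*c) + r*(-42*c^2 - 24*c + 216) - 84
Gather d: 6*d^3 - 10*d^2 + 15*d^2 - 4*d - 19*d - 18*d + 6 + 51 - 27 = 6*d^3 + 5*d^2 - 41*d + 30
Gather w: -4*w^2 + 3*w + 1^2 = -4*w^2 + 3*w + 1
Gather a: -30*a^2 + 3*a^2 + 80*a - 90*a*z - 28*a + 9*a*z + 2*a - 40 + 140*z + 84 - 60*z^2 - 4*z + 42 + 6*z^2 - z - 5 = -27*a^2 + a*(54 - 81*z) - 54*z^2 + 135*z + 81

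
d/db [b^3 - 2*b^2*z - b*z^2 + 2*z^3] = 3*b^2 - 4*b*z - z^2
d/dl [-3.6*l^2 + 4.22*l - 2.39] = 4.22 - 7.2*l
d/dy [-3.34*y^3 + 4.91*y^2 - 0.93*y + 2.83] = -10.02*y^2 + 9.82*y - 0.93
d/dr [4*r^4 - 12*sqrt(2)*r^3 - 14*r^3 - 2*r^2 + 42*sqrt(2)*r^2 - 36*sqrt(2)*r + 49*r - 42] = 16*r^3 - 36*sqrt(2)*r^2 - 42*r^2 - 4*r + 84*sqrt(2)*r - 36*sqrt(2) + 49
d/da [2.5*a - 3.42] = 2.50000000000000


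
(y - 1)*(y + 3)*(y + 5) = y^3 + 7*y^2 + 7*y - 15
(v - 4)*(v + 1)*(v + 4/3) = v^3 - 5*v^2/3 - 8*v - 16/3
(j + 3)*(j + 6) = j^2 + 9*j + 18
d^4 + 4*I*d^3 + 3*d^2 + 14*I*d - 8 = (d - 2*I)*(d + I)^2*(d + 4*I)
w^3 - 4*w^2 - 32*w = w*(w - 8)*(w + 4)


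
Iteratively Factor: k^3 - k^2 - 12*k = (k + 3)*(k^2 - 4*k) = (k - 4)*(k + 3)*(k)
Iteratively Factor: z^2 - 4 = (z - 2)*(z + 2)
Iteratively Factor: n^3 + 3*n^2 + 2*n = (n + 2)*(n^2 + n) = (n + 1)*(n + 2)*(n)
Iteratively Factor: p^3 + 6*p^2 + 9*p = (p)*(p^2 + 6*p + 9) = p*(p + 3)*(p + 3)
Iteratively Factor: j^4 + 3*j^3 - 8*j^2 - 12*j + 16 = (j - 2)*(j^3 + 5*j^2 + 2*j - 8) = (j - 2)*(j + 4)*(j^2 + j - 2) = (j - 2)*(j + 2)*(j + 4)*(j - 1)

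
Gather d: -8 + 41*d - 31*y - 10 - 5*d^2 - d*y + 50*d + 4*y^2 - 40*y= -5*d^2 + d*(91 - y) + 4*y^2 - 71*y - 18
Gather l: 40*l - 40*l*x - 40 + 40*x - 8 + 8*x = l*(40 - 40*x) + 48*x - 48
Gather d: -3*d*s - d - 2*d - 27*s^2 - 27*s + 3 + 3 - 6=d*(-3*s - 3) - 27*s^2 - 27*s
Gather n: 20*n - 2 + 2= 20*n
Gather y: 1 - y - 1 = -y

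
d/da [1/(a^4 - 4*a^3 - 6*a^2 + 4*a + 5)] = 4*(-a^3 + 3*a^2 + 3*a - 1)/(a^4 - 4*a^3 - 6*a^2 + 4*a + 5)^2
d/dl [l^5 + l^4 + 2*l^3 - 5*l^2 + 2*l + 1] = 5*l^4 + 4*l^3 + 6*l^2 - 10*l + 2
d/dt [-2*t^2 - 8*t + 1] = -4*t - 8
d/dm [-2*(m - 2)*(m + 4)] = -4*m - 4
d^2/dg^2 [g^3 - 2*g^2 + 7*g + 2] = 6*g - 4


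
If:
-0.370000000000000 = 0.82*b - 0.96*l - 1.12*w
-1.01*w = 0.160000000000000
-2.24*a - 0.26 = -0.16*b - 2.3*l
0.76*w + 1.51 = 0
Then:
No Solution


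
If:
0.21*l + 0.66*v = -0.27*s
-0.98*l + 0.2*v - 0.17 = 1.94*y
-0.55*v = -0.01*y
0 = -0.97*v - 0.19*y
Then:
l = -0.17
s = 0.13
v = 0.00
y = 0.00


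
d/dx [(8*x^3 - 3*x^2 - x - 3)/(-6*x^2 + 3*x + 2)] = (-48*x^4 + 48*x^3 + 33*x^2 - 48*x + 7)/(36*x^4 - 36*x^3 - 15*x^2 + 12*x + 4)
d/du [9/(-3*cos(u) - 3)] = -3*sin(u)/(cos(u) + 1)^2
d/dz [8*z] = 8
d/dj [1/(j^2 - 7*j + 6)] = (7 - 2*j)/(j^2 - 7*j + 6)^2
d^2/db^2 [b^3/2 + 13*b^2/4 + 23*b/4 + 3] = 3*b + 13/2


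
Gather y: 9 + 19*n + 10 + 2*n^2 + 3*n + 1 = 2*n^2 + 22*n + 20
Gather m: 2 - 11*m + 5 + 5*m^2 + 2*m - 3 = 5*m^2 - 9*m + 4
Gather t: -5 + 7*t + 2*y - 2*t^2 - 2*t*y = -2*t^2 + t*(7 - 2*y) + 2*y - 5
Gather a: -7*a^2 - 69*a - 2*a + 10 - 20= -7*a^2 - 71*a - 10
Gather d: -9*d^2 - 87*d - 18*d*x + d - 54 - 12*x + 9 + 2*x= -9*d^2 + d*(-18*x - 86) - 10*x - 45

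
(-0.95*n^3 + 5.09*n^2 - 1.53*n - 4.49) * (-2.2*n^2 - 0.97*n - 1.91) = 2.09*n^5 - 10.2765*n^4 + 0.243200000000001*n^3 + 1.6402*n^2 + 7.2776*n + 8.5759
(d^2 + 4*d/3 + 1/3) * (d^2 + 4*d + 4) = d^4 + 16*d^3/3 + 29*d^2/3 + 20*d/3 + 4/3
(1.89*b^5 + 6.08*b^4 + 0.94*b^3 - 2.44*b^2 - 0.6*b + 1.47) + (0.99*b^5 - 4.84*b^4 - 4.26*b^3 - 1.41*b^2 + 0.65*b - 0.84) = 2.88*b^5 + 1.24*b^4 - 3.32*b^3 - 3.85*b^2 + 0.05*b + 0.63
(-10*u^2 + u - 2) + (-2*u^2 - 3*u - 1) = -12*u^2 - 2*u - 3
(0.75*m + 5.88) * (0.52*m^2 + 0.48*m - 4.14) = 0.39*m^3 + 3.4176*m^2 - 0.2826*m - 24.3432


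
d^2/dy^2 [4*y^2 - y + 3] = 8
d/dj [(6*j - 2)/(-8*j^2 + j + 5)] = 16*(3*j^2 - 2*j + 2)/(64*j^4 - 16*j^3 - 79*j^2 + 10*j + 25)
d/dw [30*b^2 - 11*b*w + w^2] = -11*b + 2*w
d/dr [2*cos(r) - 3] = -2*sin(r)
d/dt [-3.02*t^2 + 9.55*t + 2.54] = 9.55 - 6.04*t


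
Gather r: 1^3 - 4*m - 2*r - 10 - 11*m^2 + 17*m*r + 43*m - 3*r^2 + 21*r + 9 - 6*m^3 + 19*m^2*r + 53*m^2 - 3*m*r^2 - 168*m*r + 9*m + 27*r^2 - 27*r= -6*m^3 + 42*m^2 + 48*m + r^2*(24 - 3*m) + r*(19*m^2 - 151*m - 8)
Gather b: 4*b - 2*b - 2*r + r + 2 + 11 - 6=2*b - r + 7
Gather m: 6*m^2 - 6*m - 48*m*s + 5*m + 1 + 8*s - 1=6*m^2 + m*(-48*s - 1) + 8*s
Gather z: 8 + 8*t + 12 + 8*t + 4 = 16*t + 24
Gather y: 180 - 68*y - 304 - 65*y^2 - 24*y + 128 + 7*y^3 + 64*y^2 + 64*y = 7*y^3 - y^2 - 28*y + 4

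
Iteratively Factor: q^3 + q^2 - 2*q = (q + 2)*(q^2 - q) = (q - 1)*(q + 2)*(q)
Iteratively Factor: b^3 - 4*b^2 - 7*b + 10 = (b - 5)*(b^2 + b - 2) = (b - 5)*(b + 2)*(b - 1)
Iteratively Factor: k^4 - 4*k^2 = (k + 2)*(k^3 - 2*k^2) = k*(k + 2)*(k^2 - 2*k) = k*(k - 2)*(k + 2)*(k)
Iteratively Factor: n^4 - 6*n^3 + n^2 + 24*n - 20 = (n + 2)*(n^3 - 8*n^2 + 17*n - 10) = (n - 1)*(n + 2)*(n^2 - 7*n + 10) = (n - 5)*(n - 1)*(n + 2)*(n - 2)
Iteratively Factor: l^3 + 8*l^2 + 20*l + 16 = (l + 2)*(l^2 + 6*l + 8) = (l + 2)^2*(l + 4)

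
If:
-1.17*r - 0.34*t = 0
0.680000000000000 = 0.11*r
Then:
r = 6.18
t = -21.27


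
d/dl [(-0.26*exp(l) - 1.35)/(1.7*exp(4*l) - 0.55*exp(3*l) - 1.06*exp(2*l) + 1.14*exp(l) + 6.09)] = (1.326*exp(4*l) + 8.894*exp(3*l) - 2.5031*exp(2*l) - 2.862*exp(l) - 0.0444)*exp(l)/(2.89*exp(8*l) - 1.87*exp(7*l) - 3.3015*exp(6*l) + 5.042*exp(5*l) + 20.5756*exp(4*l) - 9.1158*exp(3*l) - 11.6112*exp(2*l) + 13.8852*exp(l) + 37.0881)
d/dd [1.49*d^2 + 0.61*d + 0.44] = 2.98*d + 0.61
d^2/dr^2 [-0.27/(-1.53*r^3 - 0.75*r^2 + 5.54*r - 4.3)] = (-(2.4786*r + 0.405)*(1.53*r^3 + 0.75*r^2 - 5.54*r + 4.3) + 0.27*(4.59*r^2 + 1.5*r - 5.54)*(9.18*r^2 + 3.0*r - 11.08))/(1.53*r^3 + 0.75*r^2 - 5.54*r + 4.3)^3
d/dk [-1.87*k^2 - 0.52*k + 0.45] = -3.74*k - 0.52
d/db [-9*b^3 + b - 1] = 1 - 27*b^2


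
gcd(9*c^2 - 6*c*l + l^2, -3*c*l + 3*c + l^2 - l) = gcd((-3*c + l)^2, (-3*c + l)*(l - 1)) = 3*c - l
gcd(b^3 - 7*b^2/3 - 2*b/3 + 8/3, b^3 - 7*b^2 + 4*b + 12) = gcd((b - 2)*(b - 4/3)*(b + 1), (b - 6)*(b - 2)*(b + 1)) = b^2 - b - 2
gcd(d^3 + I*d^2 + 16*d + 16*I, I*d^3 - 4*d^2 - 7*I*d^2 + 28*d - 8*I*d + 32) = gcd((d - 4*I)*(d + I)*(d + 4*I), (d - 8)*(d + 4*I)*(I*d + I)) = d + 4*I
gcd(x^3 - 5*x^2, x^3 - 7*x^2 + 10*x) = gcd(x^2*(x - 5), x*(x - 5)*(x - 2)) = x^2 - 5*x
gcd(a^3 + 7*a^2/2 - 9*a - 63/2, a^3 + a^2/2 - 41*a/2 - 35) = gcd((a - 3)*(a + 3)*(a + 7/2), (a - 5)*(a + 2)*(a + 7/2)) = a + 7/2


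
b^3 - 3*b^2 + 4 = (b - 2)^2*(b + 1)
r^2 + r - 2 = (r - 1)*(r + 2)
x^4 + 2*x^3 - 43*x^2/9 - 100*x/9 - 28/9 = (x - 7/3)*(x + 1/3)*(x + 2)^2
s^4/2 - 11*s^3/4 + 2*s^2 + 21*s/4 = s*(s/2 + 1/2)*(s - 7/2)*(s - 3)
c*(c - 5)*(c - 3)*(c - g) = c^4 - c^3*g - 8*c^3 + 8*c^2*g + 15*c^2 - 15*c*g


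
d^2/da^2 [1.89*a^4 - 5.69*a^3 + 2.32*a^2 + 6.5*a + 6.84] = 22.68*a^2 - 34.14*a + 4.64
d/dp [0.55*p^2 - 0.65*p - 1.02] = 1.1*p - 0.65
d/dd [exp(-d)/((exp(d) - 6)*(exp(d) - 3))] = 3*(-exp(2*d) + 6*exp(d) - 6)*exp(-d)/(exp(4*d) - 18*exp(3*d) + 117*exp(2*d) - 324*exp(d) + 324)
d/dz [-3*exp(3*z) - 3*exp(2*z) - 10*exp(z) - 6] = (-9*exp(2*z) - 6*exp(z) - 10)*exp(z)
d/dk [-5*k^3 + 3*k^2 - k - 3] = -15*k^2 + 6*k - 1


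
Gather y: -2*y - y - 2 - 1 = -3*y - 3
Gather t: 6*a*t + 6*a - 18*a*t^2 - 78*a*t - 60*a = -18*a*t^2 - 72*a*t - 54*a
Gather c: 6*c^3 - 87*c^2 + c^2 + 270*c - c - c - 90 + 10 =6*c^3 - 86*c^2 + 268*c - 80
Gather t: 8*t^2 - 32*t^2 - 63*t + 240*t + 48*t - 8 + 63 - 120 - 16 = -24*t^2 + 225*t - 81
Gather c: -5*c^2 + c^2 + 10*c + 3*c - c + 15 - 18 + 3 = -4*c^2 + 12*c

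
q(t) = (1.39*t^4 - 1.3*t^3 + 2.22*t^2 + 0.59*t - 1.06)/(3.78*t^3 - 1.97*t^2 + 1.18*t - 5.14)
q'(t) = (-11.34*t^2 + 3.94*t - 1.18)*(1.39*t^4 - 1.3*t^3 + 2.22*t^2 + 0.59*t - 1.06)/(3.78*t^3 - 1.97*t^2 + 1.18*t - 5.14)^2 + (5.56*t^3 - 3.9*t^2 + 4.44*t + 0.59)/(3.78*t^3 - 1.97*t^2 + 1.18*t - 5.14)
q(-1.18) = -0.40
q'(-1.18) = 0.68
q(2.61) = 1.10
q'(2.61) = 0.18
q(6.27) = 2.24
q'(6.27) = 0.35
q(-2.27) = -0.98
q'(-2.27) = 0.44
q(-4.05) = -1.68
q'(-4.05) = 0.37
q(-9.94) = -3.84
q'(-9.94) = 0.37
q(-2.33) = -1.01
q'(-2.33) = 0.43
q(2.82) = 1.14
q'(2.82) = 0.22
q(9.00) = 3.21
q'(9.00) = 0.36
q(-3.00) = -1.28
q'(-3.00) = 0.39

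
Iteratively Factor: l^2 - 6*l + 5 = (l - 5)*(l - 1)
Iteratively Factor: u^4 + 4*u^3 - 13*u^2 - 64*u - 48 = (u + 3)*(u^3 + u^2 - 16*u - 16) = (u + 3)*(u + 4)*(u^2 - 3*u - 4) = (u + 1)*(u + 3)*(u + 4)*(u - 4)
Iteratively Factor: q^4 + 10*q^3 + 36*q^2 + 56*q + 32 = (q + 2)*(q^3 + 8*q^2 + 20*q + 16) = (q + 2)^2*(q^2 + 6*q + 8) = (q + 2)^2*(q + 4)*(q + 2)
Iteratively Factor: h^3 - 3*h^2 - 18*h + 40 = (h + 4)*(h^2 - 7*h + 10) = (h - 5)*(h + 4)*(h - 2)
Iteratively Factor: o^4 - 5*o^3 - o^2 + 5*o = (o + 1)*(o^3 - 6*o^2 + 5*o) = (o - 5)*(o + 1)*(o^2 - o) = (o - 5)*(o - 1)*(o + 1)*(o)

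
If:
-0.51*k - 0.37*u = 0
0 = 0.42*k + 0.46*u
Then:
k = 0.00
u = 0.00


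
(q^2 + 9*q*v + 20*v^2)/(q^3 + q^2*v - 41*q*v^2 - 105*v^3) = (q + 4*v)/(q^2 - 4*q*v - 21*v^2)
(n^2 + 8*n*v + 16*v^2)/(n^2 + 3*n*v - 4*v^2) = (-n - 4*v)/(-n + v)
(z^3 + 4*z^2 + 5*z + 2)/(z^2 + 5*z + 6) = (z^2 + 2*z + 1)/(z + 3)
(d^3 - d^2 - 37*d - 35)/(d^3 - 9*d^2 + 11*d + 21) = (d + 5)/(d - 3)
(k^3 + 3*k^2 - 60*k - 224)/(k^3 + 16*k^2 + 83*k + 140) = (k - 8)/(k + 5)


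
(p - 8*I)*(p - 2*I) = p^2 - 10*I*p - 16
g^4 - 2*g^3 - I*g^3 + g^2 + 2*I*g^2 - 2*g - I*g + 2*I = (g - 2)*(g - I)^2*(g + I)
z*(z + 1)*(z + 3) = z^3 + 4*z^2 + 3*z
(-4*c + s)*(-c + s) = 4*c^2 - 5*c*s + s^2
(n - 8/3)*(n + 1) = n^2 - 5*n/3 - 8/3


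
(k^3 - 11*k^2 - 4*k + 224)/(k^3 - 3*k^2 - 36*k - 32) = (k - 7)/(k + 1)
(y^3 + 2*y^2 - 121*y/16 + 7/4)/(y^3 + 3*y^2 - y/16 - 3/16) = (4*y^2 + 9*y - 28)/(4*y^2 + 13*y + 3)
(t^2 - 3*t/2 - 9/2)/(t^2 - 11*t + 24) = (t + 3/2)/(t - 8)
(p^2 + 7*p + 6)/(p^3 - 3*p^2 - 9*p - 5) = (p + 6)/(p^2 - 4*p - 5)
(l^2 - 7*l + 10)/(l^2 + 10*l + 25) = (l^2 - 7*l + 10)/(l^2 + 10*l + 25)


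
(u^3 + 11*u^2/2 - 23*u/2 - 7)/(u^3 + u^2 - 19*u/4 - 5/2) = 2*(u + 7)/(2*u + 5)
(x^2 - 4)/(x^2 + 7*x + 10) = (x - 2)/(x + 5)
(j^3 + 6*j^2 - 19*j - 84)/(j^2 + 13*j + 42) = (j^2 - j - 12)/(j + 6)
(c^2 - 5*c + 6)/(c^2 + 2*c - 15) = (c - 2)/(c + 5)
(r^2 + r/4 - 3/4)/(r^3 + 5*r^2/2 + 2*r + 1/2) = (4*r - 3)/(2*(2*r^2 + 3*r + 1))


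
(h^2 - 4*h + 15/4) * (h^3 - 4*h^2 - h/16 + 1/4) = h^5 - 8*h^4 + 315*h^3/16 - 29*h^2/2 - 79*h/64 + 15/16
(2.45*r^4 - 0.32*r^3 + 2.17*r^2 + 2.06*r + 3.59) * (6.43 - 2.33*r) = -5.7085*r^5 + 16.4991*r^4 - 7.1137*r^3 + 9.1533*r^2 + 4.8811*r + 23.0837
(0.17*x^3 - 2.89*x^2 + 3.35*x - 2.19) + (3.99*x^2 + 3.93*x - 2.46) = 0.17*x^3 + 1.1*x^2 + 7.28*x - 4.65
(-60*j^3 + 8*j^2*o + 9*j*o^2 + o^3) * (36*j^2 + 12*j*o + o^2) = -2160*j^5 - 432*j^4*o + 360*j^3*o^2 + 152*j^2*o^3 + 21*j*o^4 + o^5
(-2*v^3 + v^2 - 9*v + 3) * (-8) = 16*v^3 - 8*v^2 + 72*v - 24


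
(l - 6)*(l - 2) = l^2 - 8*l + 12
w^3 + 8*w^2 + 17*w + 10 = (w + 1)*(w + 2)*(w + 5)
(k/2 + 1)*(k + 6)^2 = k^3/2 + 7*k^2 + 30*k + 36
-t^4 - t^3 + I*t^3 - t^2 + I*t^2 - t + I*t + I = (t - I)*(t + I)*(I*t + 1)*(I*t + I)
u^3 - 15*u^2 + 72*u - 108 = (u - 6)^2*(u - 3)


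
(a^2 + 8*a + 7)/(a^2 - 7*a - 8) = (a + 7)/(a - 8)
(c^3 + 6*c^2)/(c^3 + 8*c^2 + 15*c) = c*(c + 6)/(c^2 + 8*c + 15)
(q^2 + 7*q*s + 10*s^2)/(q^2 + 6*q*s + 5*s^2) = (q + 2*s)/(q + s)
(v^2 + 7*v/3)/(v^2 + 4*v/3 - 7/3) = v/(v - 1)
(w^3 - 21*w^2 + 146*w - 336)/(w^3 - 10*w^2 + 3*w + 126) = (w - 8)/(w + 3)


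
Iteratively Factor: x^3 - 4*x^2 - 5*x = (x)*(x^2 - 4*x - 5) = x*(x + 1)*(x - 5)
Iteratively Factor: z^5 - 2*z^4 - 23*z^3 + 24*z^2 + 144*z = (z + 3)*(z^4 - 5*z^3 - 8*z^2 + 48*z) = (z - 4)*(z + 3)*(z^3 - z^2 - 12*z) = z*(z - 4)*(z + 3)*(z^2 - z - 12) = z*(z - 4)^2*(z + 3)*(z + 3)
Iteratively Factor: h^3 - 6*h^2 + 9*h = (h - 3)*(h^2 - 3*h) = h*(h - 3)*(h - 3)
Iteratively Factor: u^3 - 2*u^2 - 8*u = (u + 2)*(u^2 - 4*u) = (u - 4)*(u + 2)*(u)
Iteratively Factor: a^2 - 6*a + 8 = (a - 2)*(a - 4)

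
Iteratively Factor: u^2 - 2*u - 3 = (u + 1)*(u - 3)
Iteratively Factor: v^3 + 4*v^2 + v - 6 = (v + 3)*(v^2 + v - 2) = (v - 1)*(v + 3)*(v + 2)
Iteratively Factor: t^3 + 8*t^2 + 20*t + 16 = (t + 4)*(t^2 + 4*t + 4) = (t + 2)*(t + 4)*(t + 2)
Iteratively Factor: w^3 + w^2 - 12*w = (w - 3)*(w^2 + 4*w) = w*(w - 3)*(w + 4)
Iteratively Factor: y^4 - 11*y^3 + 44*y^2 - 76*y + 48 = (y - 4)*(y^3 - 7*y^2 + 16*y - 12) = (y - 4)*(y - 3)*(y^2 - 4*y + 4) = (y - 4)*(y - 3)*(y - 2)*(y - 2)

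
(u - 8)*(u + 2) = u^2 - 6*u - 16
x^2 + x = x*(x + 1)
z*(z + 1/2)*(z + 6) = z^3 + 13*z^2/2 + 3*z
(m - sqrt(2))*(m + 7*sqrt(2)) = m^2 + 6*sqrt(2)*m - 14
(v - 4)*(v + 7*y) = v^2 + 7*v*y - 4*v - 28*y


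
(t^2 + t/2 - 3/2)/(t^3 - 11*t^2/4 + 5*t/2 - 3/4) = 2*(2*t + 3)/(4*t^2 - 7*t + 3)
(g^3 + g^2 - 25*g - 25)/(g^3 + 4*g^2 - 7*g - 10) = (g - 5)/(g - 2)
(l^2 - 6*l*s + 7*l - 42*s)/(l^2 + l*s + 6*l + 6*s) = (l^2 - 6*l*s + 7*l - 42*s)/(l^2 + l*s + 6*l + 6*s)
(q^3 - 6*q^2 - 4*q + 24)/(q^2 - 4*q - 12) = q - 2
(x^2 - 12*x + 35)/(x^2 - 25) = (x - 7)/(x + 5)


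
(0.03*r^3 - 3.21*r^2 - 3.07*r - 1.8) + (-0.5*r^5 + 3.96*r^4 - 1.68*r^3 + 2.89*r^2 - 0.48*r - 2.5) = -0.5*r^5 + 3.96*r^4 - 1.65*r^3 - 0.32*r^2 - 3.55*r - 4.3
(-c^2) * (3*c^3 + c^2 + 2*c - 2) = -3*c^5 - c^4 - 2*c^3 + 2*c^2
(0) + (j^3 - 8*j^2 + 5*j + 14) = j^3 - 8*j^2 + 5*j + 14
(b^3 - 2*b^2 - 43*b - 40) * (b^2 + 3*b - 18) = b^5 + b^4 - 67*b^3 - 133*b^2 + 654*b + 720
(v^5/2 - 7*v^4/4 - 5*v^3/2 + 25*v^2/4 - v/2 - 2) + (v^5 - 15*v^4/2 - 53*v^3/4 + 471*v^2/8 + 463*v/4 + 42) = 3*v^5/2 - 37*v^4/4 - 63*v^3/4 + 521*v^2/8 + 461*v/4 + 40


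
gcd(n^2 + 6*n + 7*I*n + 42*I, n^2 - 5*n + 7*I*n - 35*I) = n + 7*I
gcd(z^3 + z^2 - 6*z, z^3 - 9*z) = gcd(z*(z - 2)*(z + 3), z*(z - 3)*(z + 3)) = z^2 + 3*z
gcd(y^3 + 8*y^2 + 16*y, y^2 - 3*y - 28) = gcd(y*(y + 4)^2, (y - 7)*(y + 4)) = y + 4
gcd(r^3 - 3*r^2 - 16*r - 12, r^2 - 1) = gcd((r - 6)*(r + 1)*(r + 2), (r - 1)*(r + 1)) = r + 1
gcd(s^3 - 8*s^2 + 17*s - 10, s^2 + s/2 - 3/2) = s - 1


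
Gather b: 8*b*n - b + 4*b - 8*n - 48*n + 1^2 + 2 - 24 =b*(8*n + 3) - 56*n - 21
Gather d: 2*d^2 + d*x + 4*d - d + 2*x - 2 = 2*d^2 + d*(x + 3) + 2*x - 2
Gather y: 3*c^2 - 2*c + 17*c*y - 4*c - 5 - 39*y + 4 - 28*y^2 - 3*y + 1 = 3*c^2 - 6*c - 28*y^2 + y*(17*c - 42)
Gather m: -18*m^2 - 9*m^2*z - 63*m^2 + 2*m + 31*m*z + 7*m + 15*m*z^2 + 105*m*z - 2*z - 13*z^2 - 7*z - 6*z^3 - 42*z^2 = m^2*(-9*z - 81) + m*(15*z^2 + 136*z + 9) - 6*z^3 - 55*z^2 - 9*z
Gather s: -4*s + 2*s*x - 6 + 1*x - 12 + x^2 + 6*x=s*(2*x - 4) + x^2 + 7*x - 18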